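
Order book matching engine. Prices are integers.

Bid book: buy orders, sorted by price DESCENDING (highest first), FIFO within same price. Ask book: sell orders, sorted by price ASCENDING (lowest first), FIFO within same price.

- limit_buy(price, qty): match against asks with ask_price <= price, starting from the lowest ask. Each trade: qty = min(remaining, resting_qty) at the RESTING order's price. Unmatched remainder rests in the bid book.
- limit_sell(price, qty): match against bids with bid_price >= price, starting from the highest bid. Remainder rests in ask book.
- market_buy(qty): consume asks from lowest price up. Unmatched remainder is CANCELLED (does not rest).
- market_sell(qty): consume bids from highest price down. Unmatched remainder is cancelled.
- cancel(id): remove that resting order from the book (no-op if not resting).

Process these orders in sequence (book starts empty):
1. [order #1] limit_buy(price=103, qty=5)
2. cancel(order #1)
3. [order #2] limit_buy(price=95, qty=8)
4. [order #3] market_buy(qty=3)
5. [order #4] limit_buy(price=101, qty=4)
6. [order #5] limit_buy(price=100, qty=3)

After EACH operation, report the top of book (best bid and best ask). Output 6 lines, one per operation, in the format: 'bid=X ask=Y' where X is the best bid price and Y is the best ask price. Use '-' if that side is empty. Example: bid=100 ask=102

Answer: bid=103 ask=-
bid=- ask=-
bid=95 ask=-
bid=95 ask=-
bid=101 ask=-
bid=101 ask=-

Derivation:
After op 1 [order #1] limit_buy(price=103, qty=5): fills=none; bids=[#1:5@103] asks=[-]
After op 2 cancel(order #1): fills=none; bids=[-] asks=[-]
After op 3 [order #2] limit_buy(price=95, qty=8): fills=none; bids=[#2:8@95] asks=[-]
After op 4 [order #3] market_buy(qty=3): fills=none; bids=[#2:8@95] asks=[-]
After op 5 [order #4] limit_buy(price=101, qty=4): fills=none; bids=[#4:4@101 #2:8@95] asks=[-]
After op 6 [order #5] limit_buy(price=100, qty=3): fills=none; bids=[#4:4@101 #5:3@100 #2:8@95] asks=[-]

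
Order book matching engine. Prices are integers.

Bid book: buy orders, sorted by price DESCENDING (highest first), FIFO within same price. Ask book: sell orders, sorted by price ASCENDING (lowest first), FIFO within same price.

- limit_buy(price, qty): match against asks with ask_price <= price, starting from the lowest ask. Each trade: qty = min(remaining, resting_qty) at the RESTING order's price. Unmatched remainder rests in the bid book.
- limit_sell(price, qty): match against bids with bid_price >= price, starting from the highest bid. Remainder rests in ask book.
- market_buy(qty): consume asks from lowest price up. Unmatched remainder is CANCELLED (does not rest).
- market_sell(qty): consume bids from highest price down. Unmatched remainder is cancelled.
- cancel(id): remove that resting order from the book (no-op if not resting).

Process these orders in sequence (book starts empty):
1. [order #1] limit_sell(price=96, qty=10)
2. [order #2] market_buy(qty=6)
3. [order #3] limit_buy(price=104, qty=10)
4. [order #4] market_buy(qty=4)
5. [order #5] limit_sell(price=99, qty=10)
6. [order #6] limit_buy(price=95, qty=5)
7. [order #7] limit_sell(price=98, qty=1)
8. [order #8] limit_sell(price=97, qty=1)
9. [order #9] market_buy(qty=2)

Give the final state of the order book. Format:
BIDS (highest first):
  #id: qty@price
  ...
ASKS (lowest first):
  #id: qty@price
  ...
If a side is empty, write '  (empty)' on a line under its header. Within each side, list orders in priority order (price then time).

After op 1 [order #1] limit_sell(price=96, qty=10): fills=none; bids=[-] asks=[#1:10@96]
After op 2 [order #2] market_buy(qty=6): fills=#2x#1:6@96; bids=[-] asks=[#1:4@96]
After op 3 [order #3] limit_buy(price=104, qty=10): fills=#3x#1:4@96; bids=[#3:6@104] asks=[-]
After op 4 [order #4] market_buy(qty=4): fills=none; bids=[#3:6@104] asks=[-]
After op 5 [order #5] limit_sell(price=99, qty=10): fills=#3x#5:6@104; bids=[-] asks=[#5:4@99]
After op 6 [order #6] limit_buy(price=95, qty=5): fills=none; bids=[#6:5@95] asks=[#5:4@99]
After op 7 [order #7] limit_sell(price=98, qty=1): fills=none; bids=[#6:5@95] asks=[#7:1@98 #5:4@99]
After op 8 [order #8] limit_sell(price=97, qty=1): fills=none; bids=[#6:5@95] asks=[#8:1@97 #7:1@98 #5:4@99]
After op 9 [order #9] market_buy(qty=2): fills=#9x#8:1@97 #9x#7:1@98; bids=[#6:5@95] asks=[#5:4@99]

Answer: BIDS (highest first):
  #6: 5@95
ASKS (lowest first):
  #5: 4@99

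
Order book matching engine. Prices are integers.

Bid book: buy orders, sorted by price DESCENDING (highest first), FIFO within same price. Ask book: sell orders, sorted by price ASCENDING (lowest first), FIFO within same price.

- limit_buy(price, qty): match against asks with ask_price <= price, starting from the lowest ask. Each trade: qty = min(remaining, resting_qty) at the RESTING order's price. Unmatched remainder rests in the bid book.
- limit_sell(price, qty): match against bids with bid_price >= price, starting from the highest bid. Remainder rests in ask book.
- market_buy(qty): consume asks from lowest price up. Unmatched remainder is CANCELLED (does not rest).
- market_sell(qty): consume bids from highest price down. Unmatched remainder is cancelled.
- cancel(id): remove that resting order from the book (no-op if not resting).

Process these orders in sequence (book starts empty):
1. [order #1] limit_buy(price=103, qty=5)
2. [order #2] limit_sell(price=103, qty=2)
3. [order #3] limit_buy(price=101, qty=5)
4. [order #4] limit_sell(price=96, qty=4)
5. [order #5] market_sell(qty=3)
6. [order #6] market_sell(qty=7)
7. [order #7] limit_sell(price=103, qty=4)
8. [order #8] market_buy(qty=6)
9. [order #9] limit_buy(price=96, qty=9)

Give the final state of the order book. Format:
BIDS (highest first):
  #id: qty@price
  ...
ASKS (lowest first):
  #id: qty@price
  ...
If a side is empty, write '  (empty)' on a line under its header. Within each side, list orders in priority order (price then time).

Answer: BIDS (highest first):
  #9: 9@96
ASKS (lowest first):
  (empty)

Derivation:
After op 1 [order #1] limit_buy(price=103, qty=5): fills=none; bids=[#1:5@103] asks=[-]
After op 2 [order #2] limit_sell(price=103, qty=2): fills=#1x#2:2@103; bids=[#1:3@103] asks=[-]
After op 3 [order #3] limit_buy(price=101, qty=5): fills=none; bids=[#1:3@103 #3:5@101] asks=[-]
After op 4 [order #4] limit_sell(price=96, qty=4): fills=#1x#4:3@103 #3x#4:1@101; bids=[#3:4@101] asks=[-]
After op 5 [order #5] market_sell(qty=3): fills=#3x#5:3@101; bids=[#3:1@101] asks=[-]
After op 6 [order #6] market_sell(qty=7): fills=#3x#6:1@101; bids=[-] asks=[-]
After op 7 [order #7] limit_sell(price=103, qty=4): fills=none; bids=[-] asks=[#7:4@103]
After op 8 [order #8] market_buy(qty=6): fills=#8x#7:4@103; bids=[-] asks=[-]
After op 9 [order #9] limit_buy(price=96, qty=9): fills=none; bids=[#9:9@96] asks=[-]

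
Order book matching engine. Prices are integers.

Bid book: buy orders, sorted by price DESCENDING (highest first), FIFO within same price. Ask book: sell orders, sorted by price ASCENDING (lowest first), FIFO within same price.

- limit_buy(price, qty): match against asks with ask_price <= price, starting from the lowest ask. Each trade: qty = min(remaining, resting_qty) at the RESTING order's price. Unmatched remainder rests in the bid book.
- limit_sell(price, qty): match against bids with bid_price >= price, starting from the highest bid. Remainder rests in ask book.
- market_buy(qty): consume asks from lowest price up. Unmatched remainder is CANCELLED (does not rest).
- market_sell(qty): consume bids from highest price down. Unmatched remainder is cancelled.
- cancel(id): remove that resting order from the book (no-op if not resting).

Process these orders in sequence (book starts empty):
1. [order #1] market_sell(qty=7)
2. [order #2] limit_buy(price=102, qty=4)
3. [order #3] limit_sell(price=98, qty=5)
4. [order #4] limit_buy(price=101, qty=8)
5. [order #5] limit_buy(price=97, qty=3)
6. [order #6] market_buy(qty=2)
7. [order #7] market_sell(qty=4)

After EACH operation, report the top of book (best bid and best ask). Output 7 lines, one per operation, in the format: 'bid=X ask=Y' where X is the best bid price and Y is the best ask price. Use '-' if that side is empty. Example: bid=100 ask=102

Answer: bid=- ask=-
bid=102 ask=-
bid=- ask=98
bid=101 ask=-
bid=101 ask=-
bid=101 ask=-
bid=101 ask=-

Derivation:
After op 1 [order #1] market_sell(qty=7): fills=none; bids=[-] asks=[-]
After op 2 [order #2] limit_buy(price=102, qty=4): fills=none; bids=[#2:4@102] asks=[-]
After op 3 [order #3] limit_sell(price=98, qty=5): fills=#2x#3:4@102; bids=[-] asks=[#3:1@98]
After op 4 [order #4] limit_buy(price=101, qty=8): fills=#4x#3:1@98; bids=[#4:7@101] asks=[-]
After op 5 [order #5] limit_buy(price=97, qty=3): fills=none; bids=[#4:7@101 #5:3@97] asks=[-]
After op 6 [order #6] market_buy(qty=2): fills=none; bids=[#4:7@101 #5:3@97] asks=[-]
After op 7 [order #7] market_sell(qty=4): fills=#4x#7:4@101; bids=[#4:3@101 #5:3@97] asks=[-]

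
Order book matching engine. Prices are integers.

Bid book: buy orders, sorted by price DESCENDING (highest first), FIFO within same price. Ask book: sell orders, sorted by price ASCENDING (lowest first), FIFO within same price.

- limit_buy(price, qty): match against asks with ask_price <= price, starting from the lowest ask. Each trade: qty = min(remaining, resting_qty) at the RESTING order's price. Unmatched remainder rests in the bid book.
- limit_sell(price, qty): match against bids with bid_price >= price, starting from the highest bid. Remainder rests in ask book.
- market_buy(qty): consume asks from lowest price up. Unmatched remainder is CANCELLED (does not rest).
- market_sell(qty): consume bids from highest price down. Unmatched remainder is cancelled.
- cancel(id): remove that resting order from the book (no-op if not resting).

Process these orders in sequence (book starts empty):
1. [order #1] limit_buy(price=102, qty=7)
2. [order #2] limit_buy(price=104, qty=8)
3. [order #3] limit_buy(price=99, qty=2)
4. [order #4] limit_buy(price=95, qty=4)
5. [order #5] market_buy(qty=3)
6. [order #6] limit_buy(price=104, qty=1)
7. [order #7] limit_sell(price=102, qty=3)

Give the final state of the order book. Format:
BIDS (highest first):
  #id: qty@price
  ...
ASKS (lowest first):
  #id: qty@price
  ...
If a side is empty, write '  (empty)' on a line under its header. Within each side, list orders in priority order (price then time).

After op 1 [order #1] limit_buy(price=102, qty=7): fills=none; bids=[#1:7@102] asks=[-]
After op 2 [order #2] limit_buy(price=104, qty=8): fills=none; bids=[#2:8@104 #1:7@102] asks=[-]
After op 3 [order #3] limit_buy(price=99, qty=2): fills=none; bids=[#2:8@104 #1:7@102 #3:2@99] asks=[-]
After op 4 [order #4] limit_buy(price=95, qty=4): fills=none; bids=[#2:8@104 #1:7@102 #3:2@99 #4:4@95] asks=[-]
After op 5 [order #5] market_buy(qty=3): fills=none; bids=[#2:8@104 #1:7@102 #3:2@99 #4:4@95] asks=[-]
After op 6 [order #6] limit_buy(price=104, qty=1): fills=none; bids=[#2:8@104 #6:1@104 #1:7@102 #3:2@99 #4:4@95] asks=[-]
After op 7 [order #7] limit_sell(price=102, qty=3): fills=#2x#7:3@104; bids=[#2:5@104 #6:1@104 #1:7@102 #3:2@99 #4:4@95] asks=[-]

Answer: BIDS (highest first):
  #2: 5@104
  #6: 1@104
  #1: 7@102
  #3: 2@99
  #4: 4@95
ASKS (lowest first):
  (empty)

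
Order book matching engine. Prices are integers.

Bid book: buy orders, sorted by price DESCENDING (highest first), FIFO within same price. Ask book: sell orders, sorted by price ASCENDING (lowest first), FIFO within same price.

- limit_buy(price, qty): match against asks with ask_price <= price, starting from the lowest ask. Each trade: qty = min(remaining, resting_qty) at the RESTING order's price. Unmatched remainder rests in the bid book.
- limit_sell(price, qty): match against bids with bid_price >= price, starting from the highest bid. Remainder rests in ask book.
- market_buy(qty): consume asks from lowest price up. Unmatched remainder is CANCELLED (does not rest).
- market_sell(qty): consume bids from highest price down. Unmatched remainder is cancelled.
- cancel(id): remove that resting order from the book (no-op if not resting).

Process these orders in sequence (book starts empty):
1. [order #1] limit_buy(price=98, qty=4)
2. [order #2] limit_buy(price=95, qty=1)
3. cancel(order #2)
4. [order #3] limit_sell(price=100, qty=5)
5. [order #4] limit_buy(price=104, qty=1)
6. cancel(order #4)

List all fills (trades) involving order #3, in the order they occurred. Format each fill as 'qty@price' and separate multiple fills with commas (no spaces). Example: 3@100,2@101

Answer: 1@100

Derivation:
After op 1 [order #1] limit_buy(price=98, qty=4): fills=none; bids=[#1:4@98] asks=[-]
After op 2 [order #2] limit_buy(price=95, qty=1): fills=none; bids=[#1:4@98 #2:1@95] asks=[-]
After op 3 cancel(order #2): fills=none; bids=[#1:4@98] asks=[-]
After op 4 [order #3] limit_sell(price=100, qty=5): fills=none; bids=[#1:4@98] asks=[#3:5@100]
After op 5 [order #4] limit_buy(price=104, qty=1): fills=#4x#3:1@100; bids=[#1:4@98] asks=[#3:4@100]
After op 6 cancel(order #4): fills=none; bids=[#1:4@98] asks=[#3:4@100]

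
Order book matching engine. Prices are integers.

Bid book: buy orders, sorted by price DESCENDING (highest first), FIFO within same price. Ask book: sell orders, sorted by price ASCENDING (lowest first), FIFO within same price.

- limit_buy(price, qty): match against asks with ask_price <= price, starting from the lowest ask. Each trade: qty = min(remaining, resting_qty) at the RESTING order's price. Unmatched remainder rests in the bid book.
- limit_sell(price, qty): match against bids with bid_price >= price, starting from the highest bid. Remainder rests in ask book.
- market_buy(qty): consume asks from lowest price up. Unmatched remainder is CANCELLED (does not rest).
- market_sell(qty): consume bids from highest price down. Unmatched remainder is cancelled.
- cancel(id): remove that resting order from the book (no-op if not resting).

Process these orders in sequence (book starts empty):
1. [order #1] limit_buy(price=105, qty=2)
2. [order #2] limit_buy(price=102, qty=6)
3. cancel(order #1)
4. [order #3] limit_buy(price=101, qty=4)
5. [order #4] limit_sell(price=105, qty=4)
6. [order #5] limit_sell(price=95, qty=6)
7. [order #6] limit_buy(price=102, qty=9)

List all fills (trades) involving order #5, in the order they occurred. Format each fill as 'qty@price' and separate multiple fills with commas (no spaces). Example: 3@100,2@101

After op 1 [order #1] limit_buy(price=105, qty=2): fills=none; bids=[#1:2@105] asks=[-]
After op 2 [order #2] limit_buy(price=102, qty=6): fills=none; bids=[#1:2@105 #2:6@102] asks=[-]
After op 3 cancel(order #1): fills=none; bids=[#2:6@102] asks=[-]
After op 4 [order #3] limit_buy(price=101, qty=4): fills=none; bids=[#2:6@102 #3:4@101] asks=[-]
After op 5 [order #4] limit_sell(price=105, qty=4): fills=none; bids=[#2:6@102 #3:4@101] asks=[#4:4@105]
After op 6 [order #5] limit_sell(price=95, qty=6): fills=#2x#5:6@102; bids=[#3:4@101] asks=[#4:4@105]
After op 7 [order #6] limit_buy(price=102, qty=9): fills=none; bids=[#6:9@102 #3:4@101] asks=[#4:4@105]

Answer: 6@102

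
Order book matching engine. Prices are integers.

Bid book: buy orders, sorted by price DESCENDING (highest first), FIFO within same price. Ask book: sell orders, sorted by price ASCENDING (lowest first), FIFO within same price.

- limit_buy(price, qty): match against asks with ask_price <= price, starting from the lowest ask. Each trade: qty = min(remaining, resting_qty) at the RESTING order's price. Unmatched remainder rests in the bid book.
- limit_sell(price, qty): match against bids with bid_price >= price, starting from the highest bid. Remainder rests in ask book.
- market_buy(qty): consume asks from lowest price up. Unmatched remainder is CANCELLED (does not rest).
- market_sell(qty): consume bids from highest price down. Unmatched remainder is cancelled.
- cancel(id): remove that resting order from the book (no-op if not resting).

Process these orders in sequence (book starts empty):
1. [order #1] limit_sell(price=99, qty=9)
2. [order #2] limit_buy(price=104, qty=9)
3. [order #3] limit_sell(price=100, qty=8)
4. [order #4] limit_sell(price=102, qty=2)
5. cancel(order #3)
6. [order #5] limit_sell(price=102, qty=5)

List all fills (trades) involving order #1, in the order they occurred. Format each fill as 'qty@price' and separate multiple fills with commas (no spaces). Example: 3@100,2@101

After op 1 [order #1] limit_sell(price=99, qty=9): fills=none; bids=[-] asks=[#1:9@99]
After op 2 [order #2] limit_buy(price=104, qty=9): fills=#2x#1:9@99; bids=[-] asks=[-]
After op 3 [order #3] limit_sell(price=100, qty=8): fills=none; bids=[-] asks=[#3:8@100]
After op 4 [order #4] limit_sell(price=102, qty=2): fills=none; bids=[-] asks=[#3:8@100 #4:2@102]
After op 5 cancel(order #3): fills=none; bids=[-] asks=[#4:2@102]
After op 6 [order #5] limit_sell(price=102, qty=5): fills=none; bids=[-] asks=[#4:2@102 #5:5@102]

Answer: 9@99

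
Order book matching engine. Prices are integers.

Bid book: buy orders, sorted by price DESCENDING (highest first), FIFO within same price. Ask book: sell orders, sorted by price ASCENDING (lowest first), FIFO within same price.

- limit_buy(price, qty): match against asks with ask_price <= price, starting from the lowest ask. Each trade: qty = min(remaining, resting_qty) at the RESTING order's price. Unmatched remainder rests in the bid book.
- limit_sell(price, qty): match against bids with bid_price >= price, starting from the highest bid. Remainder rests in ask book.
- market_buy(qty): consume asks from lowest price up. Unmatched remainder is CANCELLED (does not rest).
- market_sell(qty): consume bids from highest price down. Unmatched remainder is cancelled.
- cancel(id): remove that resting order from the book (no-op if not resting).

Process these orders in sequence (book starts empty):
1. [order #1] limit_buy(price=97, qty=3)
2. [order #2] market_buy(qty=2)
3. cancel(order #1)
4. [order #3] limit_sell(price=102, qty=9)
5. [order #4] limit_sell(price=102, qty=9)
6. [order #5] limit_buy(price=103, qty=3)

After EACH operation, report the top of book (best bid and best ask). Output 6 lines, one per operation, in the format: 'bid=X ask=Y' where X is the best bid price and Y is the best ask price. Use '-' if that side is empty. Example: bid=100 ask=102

Answer: bid=97 ask=-
bid=97 ask=-
bid=- ask=-
bid=- ask=102
bid=- ask=102
bid=- ask=102

Derivation:
After op 1 [order #1] limit_buy(price=97, qty=3): fills=none; bids=[#1:3@97] asks=[-]
After op 2 [order #2] market_buy(qty=2): fills=none; bids=[#1:3@97] asks=[-]
After op 3 cancel(order #1): fills=none; bids=[-] asks=[-]
After op 4 [order #3] limit_sell(price=102, qty=9): fills=none; bids=[-] asks=[#3:9@102]
After op 5 [order #4] limit_sell(price=102, qty=9): fills=none; bids=[-] asks=[#3:9@102 #4:9@102]
After op 6 [order #5] limit_buy(price=103, qty=3): fills=#5x#3:3@102; bids=[-] asks=[#3:6@102 #4:9@102]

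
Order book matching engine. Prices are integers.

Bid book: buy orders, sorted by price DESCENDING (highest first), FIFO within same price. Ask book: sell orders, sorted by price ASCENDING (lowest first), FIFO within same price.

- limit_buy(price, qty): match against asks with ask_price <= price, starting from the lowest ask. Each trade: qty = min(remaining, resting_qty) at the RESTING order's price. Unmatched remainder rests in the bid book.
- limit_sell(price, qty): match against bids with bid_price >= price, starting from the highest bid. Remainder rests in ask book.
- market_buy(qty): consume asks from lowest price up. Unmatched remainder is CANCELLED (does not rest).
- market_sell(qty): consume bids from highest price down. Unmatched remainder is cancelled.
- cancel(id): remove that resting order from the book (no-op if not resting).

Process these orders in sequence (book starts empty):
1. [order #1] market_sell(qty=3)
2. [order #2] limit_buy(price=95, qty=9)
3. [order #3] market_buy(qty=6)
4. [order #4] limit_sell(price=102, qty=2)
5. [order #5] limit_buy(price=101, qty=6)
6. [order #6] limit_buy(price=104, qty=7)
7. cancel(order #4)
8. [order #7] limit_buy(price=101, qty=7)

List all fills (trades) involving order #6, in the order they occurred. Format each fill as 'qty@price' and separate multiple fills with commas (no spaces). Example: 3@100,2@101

After op 1 [order #1] market_sell(qty=3): fills=none; bids=[-] asks=[-]
After op 2 [order #2] limit_buy(price=95, qty=9): fills=none; bids=[#2:9@95] asks=[-]
After op 3 [order #3] market_buy(qty=6): fills=none; bids=[#2:9@95] asks=[-]
After op 4 [order #4] limit_sell(price=102, qty=2): fills=none; bids=[#2:9@95] asks=[#4:2@102]
After op 5 [order #5] limit_buy(price=101, qty=6): fills=none; bids=[#5:6@101 #2:9@95] asks=[#4:2@102]
After op 6 [order #6] limit_buy(price=104, qty=7): fills=#6x#4:2@102; bids=[#6:5@104 #5:6@101 #2:9@95] asks=[-]
After op 7 cancel(order #4): fills=none; bids=[#6:5@104 #5:6@101 #2:9@95] asks=[-]
After op 8 [order #7] limit_buy(price=101, qty=7): fills=none; bids=[#6:5@104 #5:6@101 #7:7@101 #2:9@95] asks=[-]

Answer: 2@102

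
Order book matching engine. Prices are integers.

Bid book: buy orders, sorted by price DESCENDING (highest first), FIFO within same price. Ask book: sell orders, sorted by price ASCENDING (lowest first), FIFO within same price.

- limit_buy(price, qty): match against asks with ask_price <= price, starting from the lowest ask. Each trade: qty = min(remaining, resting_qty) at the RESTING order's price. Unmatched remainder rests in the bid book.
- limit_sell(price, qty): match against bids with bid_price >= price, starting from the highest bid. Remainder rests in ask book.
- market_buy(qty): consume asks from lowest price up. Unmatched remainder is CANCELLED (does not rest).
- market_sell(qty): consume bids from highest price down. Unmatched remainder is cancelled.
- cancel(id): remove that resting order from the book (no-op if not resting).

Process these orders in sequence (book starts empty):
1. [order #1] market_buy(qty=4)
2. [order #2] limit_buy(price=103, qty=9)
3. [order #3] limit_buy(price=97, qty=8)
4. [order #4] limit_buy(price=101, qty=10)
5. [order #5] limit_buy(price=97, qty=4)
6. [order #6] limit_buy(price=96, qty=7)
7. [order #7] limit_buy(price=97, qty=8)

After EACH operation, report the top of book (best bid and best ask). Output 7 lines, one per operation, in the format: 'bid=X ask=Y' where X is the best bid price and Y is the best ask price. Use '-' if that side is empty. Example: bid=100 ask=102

After op 1 [order #1] market_buy(qty=4): fills=none; bids=[-] asks=[-]
After op 2 [order #2] limit_buy(price=103, qty=9): fills=none; bids=[#2:9@103] asks=[-]
After op 3 [order #3] limit_buy(price=97, qty=8): fills=none; bids=[#2:9@103 #3:8@97] asks=[-]
After op 4 [order #4] limit_buy(price=101, qty=10): fills=none; bids=[#2:9@103 #4:10@101 #3:8@97] asks=[-]
After op 5 [order #5] limit_buy(price=97, qty=4): fills=none; bids=[#2:9@103 #4:10@101 #3:8@97 #5:4@97] asks=[-]
After op 6 [order #6] limit_buy(price=96, qty=7): fills=none; bids=[#2:9@103 #4:10@101 #3:8@97 #5:4@97 #6:7@96] asks=[-]
After op 7 [order #7] limit_buy(price=97, qty=8): fills=none; bids=[#2:9@103 #4:10@101 #3:8@97 #5:4@97 #7:8@97 #6:7@96] asks=[-]

Answer: bid=- ask=-
bid=103 ask=-
bid=103 ask=-
bid=103 ask=-
bid=103 ask=-
bid=103 ask=-
bid=103 ask=-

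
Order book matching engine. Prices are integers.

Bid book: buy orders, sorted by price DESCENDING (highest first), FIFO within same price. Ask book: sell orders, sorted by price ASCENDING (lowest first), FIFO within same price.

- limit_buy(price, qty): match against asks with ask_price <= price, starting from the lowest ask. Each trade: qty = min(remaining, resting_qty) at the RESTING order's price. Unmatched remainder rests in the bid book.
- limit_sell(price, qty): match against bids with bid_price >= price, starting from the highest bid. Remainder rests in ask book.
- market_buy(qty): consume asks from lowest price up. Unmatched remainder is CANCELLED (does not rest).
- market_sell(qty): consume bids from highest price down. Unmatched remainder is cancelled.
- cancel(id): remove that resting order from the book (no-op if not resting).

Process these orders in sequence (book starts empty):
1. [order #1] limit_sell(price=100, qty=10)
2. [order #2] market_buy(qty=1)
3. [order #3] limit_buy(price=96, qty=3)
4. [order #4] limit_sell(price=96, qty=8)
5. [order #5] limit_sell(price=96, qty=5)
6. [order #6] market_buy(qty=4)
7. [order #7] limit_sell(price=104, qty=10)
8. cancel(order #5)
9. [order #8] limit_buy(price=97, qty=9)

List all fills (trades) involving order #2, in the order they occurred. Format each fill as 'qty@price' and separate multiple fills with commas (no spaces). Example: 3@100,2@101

After op 1 [order #1] limit_sell(price=100, qty=10): fills=none; bids=[-] asks=[#1:10@100]
After op 2 [order #2] market_buy(qty=1): fills=#2x#1:1@100; bids=[-] asks=[#1:9@100]
After op 3 [order #3] limit_buy(price=96, qty=3): fills=none; bids=[#3:3@96] asks=[#1:9@100]
After op 4 [order #4] limit_sell(price=96, qty=8): fills=#3x#4:3@96; bids=[-] asks=[#4:5@96 #1:9@100]
After op 5 [order #5] limit_sell(price=96, qty=5): fills=none; bids=[-] asks=[#4:5@96 #5:5@96 #1:9@100]
After op 6 [order #6] market_buy(qty=4): fills=#6x#4:4@96; bids=[-] asks=[#4:1@96 #5:5@96 #1:9@100]
After op 7 [order #7] limit_sell(price=104, qty=10): fills=none; bids=[-] asks=[#4:1@96 #5:5@96 #1:9@100 #7:10@104]
After op 8 cancel(order #5): fills=none; bids=[-] asks=[#4:1@96 #1:9@100 #7:10@104]
After op 9 [order #8] limit_buy(price=97, qty=9): fills=#8x#4:1@96; bids=[#8:8@97] asks=[#1:9@100 #7:10@104]

Answer: 1@100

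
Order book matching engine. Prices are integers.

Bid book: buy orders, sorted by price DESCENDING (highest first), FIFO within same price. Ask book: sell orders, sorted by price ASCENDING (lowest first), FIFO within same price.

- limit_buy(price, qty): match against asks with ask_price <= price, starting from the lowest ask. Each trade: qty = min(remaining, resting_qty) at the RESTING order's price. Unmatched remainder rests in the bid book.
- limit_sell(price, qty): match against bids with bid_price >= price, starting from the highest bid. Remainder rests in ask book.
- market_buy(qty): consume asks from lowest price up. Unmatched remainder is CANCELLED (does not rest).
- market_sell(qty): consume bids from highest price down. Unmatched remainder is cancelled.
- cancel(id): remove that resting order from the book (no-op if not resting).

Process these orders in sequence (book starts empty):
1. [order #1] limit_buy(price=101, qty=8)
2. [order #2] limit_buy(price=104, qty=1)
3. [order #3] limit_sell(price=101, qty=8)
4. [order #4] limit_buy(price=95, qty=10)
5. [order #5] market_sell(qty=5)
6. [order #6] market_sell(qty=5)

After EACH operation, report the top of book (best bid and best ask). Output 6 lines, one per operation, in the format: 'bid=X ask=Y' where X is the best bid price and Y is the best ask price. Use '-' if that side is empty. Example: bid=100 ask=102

Answer: bid=101 ask=-
bid=104 ask=-
bid=101 ask=-
bid=101 ask=-
bid=95 ask=-
bid=95 ask=-

Derivation:
After op 1 [order #1] limit_buy(price=101, qty=8): fills=none; bids=[#1:8@101] asks=[-]
After op 2 [order #2] limit_buy(price=104, qty=1): fills=none; bids=[#2:1@104 #1:8@101] asks=[-]
After op 3 [order #3] limit_sell(price=101, qty=8): fills=#2x#3:1@104 #1x#3:7@101; bids=[#1:1@101] asks=[-]
After op 4 [order #4] limit_buy(price=95, qty=10): fills=none; bids=[#1:1@101 #4:10@95] asks=[-]
After op 5 [order #5] market_sell(qty=5): fills=#1x#5:1@101 #4x#5:4@95; bids=[#4:6@95] asks=[-]
After op 6 [order #6] market_sell(qty=5): fills=#4x#6:5@95; bids=[#4:1@95] asks=[-]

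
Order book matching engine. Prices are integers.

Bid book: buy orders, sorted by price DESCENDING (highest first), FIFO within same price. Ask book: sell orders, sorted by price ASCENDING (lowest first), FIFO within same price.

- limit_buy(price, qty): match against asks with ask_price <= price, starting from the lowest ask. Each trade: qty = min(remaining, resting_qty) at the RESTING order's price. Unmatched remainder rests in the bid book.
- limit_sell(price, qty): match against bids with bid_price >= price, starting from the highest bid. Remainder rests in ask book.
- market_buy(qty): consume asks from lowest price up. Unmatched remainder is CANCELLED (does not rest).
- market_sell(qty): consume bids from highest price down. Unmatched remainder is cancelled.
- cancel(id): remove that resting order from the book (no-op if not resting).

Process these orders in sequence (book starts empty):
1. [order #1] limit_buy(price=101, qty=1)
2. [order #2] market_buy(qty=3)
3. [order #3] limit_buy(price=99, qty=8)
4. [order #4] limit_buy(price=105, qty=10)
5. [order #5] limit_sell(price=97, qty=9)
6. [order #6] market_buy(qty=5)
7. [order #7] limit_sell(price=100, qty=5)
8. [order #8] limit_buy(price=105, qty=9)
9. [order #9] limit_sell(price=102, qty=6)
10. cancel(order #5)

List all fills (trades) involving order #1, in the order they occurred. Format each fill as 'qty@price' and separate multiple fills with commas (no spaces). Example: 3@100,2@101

Answer: 1@101

Derivation:
After op 1 [order #1] limit_buy(price=101, qty=1): fills=none; bids=[#1:1@101] asks=[-]
After op 2 [order #2] market_buy(qty=3): fills=none; bids=[#1:1@101] asks=[-]
After op 3 [order #3] limit_buy(price=99, qty=8): fills=none; bids=[#1:1@101 #3:8@99] asks=[-]
After op 4 [order #4] limit_buy(price=105, qty=10): fills=none; bids=[#4:10@105 #1:1@101 #3:8@99] asks=[-]
After op 5 [order #5] limit_sell(price=97, qty=9): fills=#4x#5:9@105; bids=[#4:1@105 #1:1@101 #3:8@99] asks=[-]
After op 6 [order #6] market_buy(qty=5): fills=none; bids=[#4:1@105 #1:1@101 #3:8@99] asks=[-]
After op 7 [order #7] limit_sell(price=100, qty=5): fills=#4x#7:1@105 #1x#7:1@101; bids=[#3:8@99] asks=[#7:3@100]
After op 8 [order #8] limit_buy(price=105, qty=9): fills=#8x#7:3@100; bids=[#8:6@105 #3:8@99] asks=[-]
After op 9 [order #9] limit_sell(price=102, qty=6): fills=#8x#9:6@105; bids=[#3:8@99] asks=[-]
After op 10 cancel(order #5): fills=none; bids=[#3:8@99] asks=[-]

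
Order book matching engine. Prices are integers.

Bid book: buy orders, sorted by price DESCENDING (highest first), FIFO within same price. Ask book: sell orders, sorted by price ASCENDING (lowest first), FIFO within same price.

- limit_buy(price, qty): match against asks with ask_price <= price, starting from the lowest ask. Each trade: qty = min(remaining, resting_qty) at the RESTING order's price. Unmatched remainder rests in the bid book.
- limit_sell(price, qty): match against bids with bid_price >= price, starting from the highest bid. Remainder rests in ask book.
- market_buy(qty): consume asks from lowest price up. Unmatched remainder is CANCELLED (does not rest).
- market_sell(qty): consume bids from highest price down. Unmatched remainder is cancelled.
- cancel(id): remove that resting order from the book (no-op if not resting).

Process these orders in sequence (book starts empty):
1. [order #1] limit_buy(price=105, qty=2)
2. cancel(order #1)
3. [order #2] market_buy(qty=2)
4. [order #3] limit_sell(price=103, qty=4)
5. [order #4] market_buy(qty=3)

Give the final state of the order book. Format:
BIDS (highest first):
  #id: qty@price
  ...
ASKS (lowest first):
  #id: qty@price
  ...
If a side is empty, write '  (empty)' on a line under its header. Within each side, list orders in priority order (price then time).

After op 1 [order #1] limit_buy(price=105, qty=2): fills=none; bids=[#1:2@105] asks=[-]
After op 2 cancel(order #1): fills=none; bids=[-] asks=[-]
After op 3 [order #2] market_buy(qty=2): fills=none; bids=[-] asks=[-]
After op 4 [order #3] limit_sell(price=103, qty=4): fills=none; bids=[-] asks=[#3:4@103]
After op 5 [order #4] market_buy(qty=3): fills=#4x#3:3@103; bids=[-] asks=[#3:1@103]

Answer: BIDS (highest first):
  (empty)
ASKS (lowest first):
  #3: 1@103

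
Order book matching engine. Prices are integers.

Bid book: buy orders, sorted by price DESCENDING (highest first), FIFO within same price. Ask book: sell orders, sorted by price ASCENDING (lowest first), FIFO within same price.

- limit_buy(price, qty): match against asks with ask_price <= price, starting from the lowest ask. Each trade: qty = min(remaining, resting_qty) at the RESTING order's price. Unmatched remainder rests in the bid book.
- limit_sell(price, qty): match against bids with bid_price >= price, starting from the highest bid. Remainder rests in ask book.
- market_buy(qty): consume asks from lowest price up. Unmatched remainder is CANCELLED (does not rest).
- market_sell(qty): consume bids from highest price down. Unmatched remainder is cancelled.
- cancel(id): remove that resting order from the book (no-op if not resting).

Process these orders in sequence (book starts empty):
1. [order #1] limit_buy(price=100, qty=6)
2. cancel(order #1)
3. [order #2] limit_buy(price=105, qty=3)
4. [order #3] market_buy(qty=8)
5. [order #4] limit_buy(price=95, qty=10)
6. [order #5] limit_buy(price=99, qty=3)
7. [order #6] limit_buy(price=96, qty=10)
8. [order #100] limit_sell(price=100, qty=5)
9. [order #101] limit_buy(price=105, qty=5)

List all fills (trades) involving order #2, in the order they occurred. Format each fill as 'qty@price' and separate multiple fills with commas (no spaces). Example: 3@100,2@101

After op 1 [order #1] limit_buy(price=100, qty=6): fills=none; bids=[#1:6@100] asks=[-]
After op 2 cancel(order #1): fills=none; bids=[-] asks=[-]
After op 3 [order #2] limit_buy(price=105, qty=3): fills=none; bids=[#2:3@105] asks=[-]
After op 4 [order #3] market_buy(qty=8): fills=none; bids=[#2:3@105] asks=[-]
After op 5 [order #4] limit_buy(price=95, qty=10): fills=none; bids=[#2:3@105 #4:10@95] asks=[-]
After op 6 [order #5] limit_buy(price=99, qty=3): fills=none; bids=[#2:3@105 #5:3@99 #4:10@95] asks=[-]
After op 7 [order #6] limit_buy(price=96, qty=10): fills=none; bids=[#2:3@105 #5:3@99 #6:10@96 #4:10@95] asks=[-]
After op 8 [order #100] limit_sell(price=100, qty=5): fills=#2x#100:3@105; bids=[#5:3@99 #6:10@96 #4:10@95] asks=[#100:2@100]
After op 9 [order #101] limit_buy(price=105, qty=5): fills=#101x#100:2@100; bids=[#101:3@105 #5:3@99 #6:10@96 #4:10@95] asks=[-]

Answer: 3@105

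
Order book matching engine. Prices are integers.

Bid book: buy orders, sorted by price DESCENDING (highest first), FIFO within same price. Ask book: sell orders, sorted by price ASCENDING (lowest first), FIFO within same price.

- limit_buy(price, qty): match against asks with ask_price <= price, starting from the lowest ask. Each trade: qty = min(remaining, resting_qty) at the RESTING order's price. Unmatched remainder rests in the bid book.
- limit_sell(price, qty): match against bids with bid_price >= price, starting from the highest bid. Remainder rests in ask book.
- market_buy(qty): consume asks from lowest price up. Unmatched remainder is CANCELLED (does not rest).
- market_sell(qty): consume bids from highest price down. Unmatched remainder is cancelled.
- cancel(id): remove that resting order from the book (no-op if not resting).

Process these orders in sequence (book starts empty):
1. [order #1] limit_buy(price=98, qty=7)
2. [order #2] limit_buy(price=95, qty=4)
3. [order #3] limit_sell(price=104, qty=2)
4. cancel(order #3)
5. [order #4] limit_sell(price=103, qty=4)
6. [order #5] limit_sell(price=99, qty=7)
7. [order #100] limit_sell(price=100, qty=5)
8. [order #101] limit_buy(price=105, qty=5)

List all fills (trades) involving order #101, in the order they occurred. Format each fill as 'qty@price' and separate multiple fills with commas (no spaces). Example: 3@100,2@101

After op 1 [order #1] limit_buy(price=98, qty=7): fills=none; bids=[#1:7@98] asks=[-]
After op 2 [order #2] limit_buy(price=95, qty=4): fills=none; bids=[#1:7@98 #2:4@95] asks=[-]
After op 3 [order #3] limit_sell(price=104, qty=2): fills=none; bids=[#1:7@98 #2:4@95] asks=[#3:2@104]
After op 4 cancel(order #3): fills=none; bids=[#1:7@98 #2:4@95] asks=[-]
After op 5 [order #4] limit_sell(price=103, qty=4): fills=none; bids=[#1:7@98 #2:4@95] asks=[#4:4@103]
After op 6 [order #5] limit_sell(price=99, qty=7): fills=none; bids=[#1:7@98 #2:4@95] asks=[#5:7@99 #4:4@103]
After op 7 [order #100] limit_sell(price=100, qty=5): fills=none; bids=[#1:7@98 #2:4@95] asks=[#5:7@99 #100:5@100 #4:4@103]
After op 8 [order #101] limit_buy(price=105, qty=5): fills=#101x#5:5@99; bids=[#1:7@98 #2:4@95] asks=[#5:2@99 #100:5@100 #4:4@103]

Answer: 5@99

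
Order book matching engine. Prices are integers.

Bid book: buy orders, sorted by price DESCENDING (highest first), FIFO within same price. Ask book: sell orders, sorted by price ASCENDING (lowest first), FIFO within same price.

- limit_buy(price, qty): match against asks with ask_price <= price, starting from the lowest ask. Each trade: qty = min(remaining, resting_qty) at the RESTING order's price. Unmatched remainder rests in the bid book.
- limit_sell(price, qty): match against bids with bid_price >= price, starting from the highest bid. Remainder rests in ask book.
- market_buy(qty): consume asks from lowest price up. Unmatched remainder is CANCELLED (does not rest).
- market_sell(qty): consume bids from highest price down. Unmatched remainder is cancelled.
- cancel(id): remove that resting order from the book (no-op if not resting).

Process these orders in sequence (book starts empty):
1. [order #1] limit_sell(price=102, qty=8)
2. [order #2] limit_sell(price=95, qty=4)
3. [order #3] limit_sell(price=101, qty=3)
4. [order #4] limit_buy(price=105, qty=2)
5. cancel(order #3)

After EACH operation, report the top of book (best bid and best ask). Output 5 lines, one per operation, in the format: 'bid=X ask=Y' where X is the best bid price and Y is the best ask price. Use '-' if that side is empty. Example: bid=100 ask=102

Answer: bid=- ask=102
bid=- ask=95
bid=- ask=95
bid=- ask=95
bid=- ask=95

Derivation:
After op 1 [order #1] limit_sell(price=102, qty=8): fills=none; bids=[-] asks=[#1:8@102]
After op 2 [order #2] limit_sell(price=95, qty=4): fills=none; bids=[-] asks=[#2:4@95 #1:8@102]
After op 3 [order #3] limit_sell(price=101, qty=3): fills=none; bids=[-] asks=[#2:4@95 #3:3@101 #1:8@102]
After op 4 [order #4] limit_buy(price=105, qty=2): fills=#4x#2:2@95; bids=[-] asks=[#2:2@95 #3:3@101 #1:8@102]
After op 5 cancel(order #3): fills=none; bids=[-] asks=[#2:2@95 #1:8@102]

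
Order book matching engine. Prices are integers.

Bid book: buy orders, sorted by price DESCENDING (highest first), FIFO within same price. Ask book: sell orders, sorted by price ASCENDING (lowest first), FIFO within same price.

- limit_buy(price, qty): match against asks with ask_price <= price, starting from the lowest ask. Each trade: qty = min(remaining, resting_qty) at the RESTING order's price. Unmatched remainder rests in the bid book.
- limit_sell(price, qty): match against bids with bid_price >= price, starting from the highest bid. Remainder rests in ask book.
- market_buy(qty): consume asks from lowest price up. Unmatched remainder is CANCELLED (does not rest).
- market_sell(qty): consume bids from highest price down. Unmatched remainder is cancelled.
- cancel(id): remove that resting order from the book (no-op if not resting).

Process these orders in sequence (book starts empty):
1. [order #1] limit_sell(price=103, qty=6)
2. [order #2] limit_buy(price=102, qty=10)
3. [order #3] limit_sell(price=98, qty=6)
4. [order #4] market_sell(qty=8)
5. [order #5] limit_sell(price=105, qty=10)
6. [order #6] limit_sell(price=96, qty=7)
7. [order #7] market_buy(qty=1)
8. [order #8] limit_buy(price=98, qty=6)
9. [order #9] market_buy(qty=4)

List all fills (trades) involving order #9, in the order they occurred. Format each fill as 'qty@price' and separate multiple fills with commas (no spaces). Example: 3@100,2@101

After op 1 [order #1] limit_sell(price=103, qty=6): fills=none; bids=[-] asks=[#1:6@103]
After op 2 [order #2] limit_buy(price=102, qty=10): fills=none; bids=[#2:10@102] asks=[#1:6@103]
After op 3 [order #3] limit_sell(price=98, qty=6): fills=#2x#3:6@102; bids=[#2:4@102] asks=[#1:6@103]
After op 4 [order #4] market_sell(qty=8): fills=#2x#4:4@102; bids=[-] asks=[#1:6@103]
After op 5 [order #5] limit_sell(price=105, qty=10): fills=none; bids=[-] asks=[#1:6@103 #5:10@105]
After op 6 [order #6] limit_sell(price=96, qty=7): fills=none; bids=[-] asks=[#6:7@96 #1:6@103 #5:10@105]
After op 7 [order #7] market_buy(qty=1): fills=#7x#6:1@96; bids=[-] asks=[#6:6@96 #1:6@103 #5:10@105]
After op 8 [order #8] limit_buy(price=98, qty=6): fills=#8x#6:6@96; bids=[-] asks=[#1:6@103 #5:10@105]
After op 9 [order #9] market_buy(qty=4): fills=#9x#1:4@103; bids=[-] asks=[#1:2@103 #5:10@105]

Answer: 4@103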